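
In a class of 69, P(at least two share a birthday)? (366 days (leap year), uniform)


P(all different) = Π(366-i)/366 for i=0..68
= 0.001057
P(match) = 1 - 0.001057 = 0.998943

P ≈ 0.9989 ≈ 99.89%


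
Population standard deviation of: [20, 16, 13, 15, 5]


Mean = 69/5
  (20-69/5)²=961/25
  (16-69/5)²=121/25
  (13-69/5)²=16/25
  (15-69/5)²=36/25
  (5-69/5)²=1936/25
Σ(x-μ)² = 614/5
σ² = (614/5)/5 = 614/25

σ = √(614/25) ≈ 4.9558


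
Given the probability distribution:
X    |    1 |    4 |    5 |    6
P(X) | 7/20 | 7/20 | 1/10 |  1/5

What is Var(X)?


E[X] = 69/20
E[X²] = 313/20
Var(X) = E[X²] - (E[X])² = 313/20 - 4761/400 = 1499/400

Var(X) = 1499/400 ≈ 3.7475


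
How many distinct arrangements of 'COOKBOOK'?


Letters: 8, freq: {'C': 1, 'O': 4, 'K': 2, 'B': 1}
8!/(1!×4!×2!×1!) = 40320/48 = 840

840


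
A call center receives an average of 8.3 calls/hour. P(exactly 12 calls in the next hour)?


Poisson(λ=8.3): P(X=12) = e^(-λ)×λ^k/k!
= e^(-8.3) × 8.3^12 / 12!
≈ 0.0002485168271 × 106890007739 / 479001600 ≈ 0.055457

P(X=12) ≈ 0.055457 ≈ 5.55%


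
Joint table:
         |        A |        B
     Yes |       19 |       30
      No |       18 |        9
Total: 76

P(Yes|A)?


P(Yes|A) = 19/(19+18) = 19/37

P = 19/37 ≈ 51.35%


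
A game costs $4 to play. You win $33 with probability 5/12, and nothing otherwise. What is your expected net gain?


E[gain] = (33-4)×5/12 + (-4)×7/12
= 145/12 - 7/3 = 39/4

Expected net gain = $39/4 ≈ $9.75


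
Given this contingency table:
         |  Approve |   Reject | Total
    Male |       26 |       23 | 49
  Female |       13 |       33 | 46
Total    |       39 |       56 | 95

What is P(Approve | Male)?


P(Approve | Male) = 26/(26+23) = 26/49

P(Approve|Male) = 26/49 ≈ 53.06%


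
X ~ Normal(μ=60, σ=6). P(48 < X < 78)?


z₁=(48-60)/6=-2.0, z₂=(78-60)/6=3.0
P = Φ(3.0) - Φ(-2.0) = 0.998650 - 0.022750 = 0.975900 ≈ 0.9759

P(48 < X < 78) ≈ 0.9759


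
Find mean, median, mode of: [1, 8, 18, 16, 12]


Sorted: [1, 8, 12, 16, 18]
Mean = 55/5 = 11
Median = 12
Freq: {1: 1, 8: 1, 18: 1, 16: 1, 12: 1}
Mode: No mode

Mean=11, Median=12, Mode=No mode


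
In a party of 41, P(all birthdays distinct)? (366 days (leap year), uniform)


P(all different) = Π(366-i)/366 for i=0..40
= (366/366)×(365/366)×...×(326/366)
= 0.097493

P ≈ 0.0975 ≈ 9.75%


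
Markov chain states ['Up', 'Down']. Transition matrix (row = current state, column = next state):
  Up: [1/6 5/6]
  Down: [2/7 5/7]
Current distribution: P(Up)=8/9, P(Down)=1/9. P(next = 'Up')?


P(next=Up) = Σᵢ P(now=i)×P(i→Up)
= 8/9×1/6 + 1/9×2/7
= 4/27 + 2/63 = 34/189

P = 34/189 ≈ 0.1799


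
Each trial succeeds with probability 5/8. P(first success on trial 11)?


Geometric: P(X=11) = (1-p)^(k-1)×p = (3/8)^10×5/8 = 295245/8589934592

P(X=11) = 295245/8589934592 ≈ 0.00%


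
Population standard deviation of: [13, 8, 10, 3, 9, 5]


Mean = 48/6 = 8
  (13-8)²=25
  (8-8)²=0
  (10-8)²=4
  (3-8)²=25
  (9-8)²=1
  (5-8)²=9
Σ(x-μ)² = 64
σ² = 64/6 = 32/3

σ = √(32/3) ≈ 3.2660


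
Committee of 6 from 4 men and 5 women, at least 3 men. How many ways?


Count by #men:
  3M,3W: C(4,3)×C(5,3)=40
  4M,2W: C(4,4)×C(5,2)=10
Total = 50

50


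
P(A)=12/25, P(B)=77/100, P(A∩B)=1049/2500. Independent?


P(A)×P(B) = 231/625
P(A∩B) = 1049/2500
Not equal → NOT independent

No, not independent


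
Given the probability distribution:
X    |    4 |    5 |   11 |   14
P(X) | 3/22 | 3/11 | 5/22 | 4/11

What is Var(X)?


E[X] = 19/2
E[X²] = 2371/22
Var(X) = E[X²] - (E[X])² = 2371/22 - 361/4 = 771/44

Var(X) = 771/44 ≈ 17.5227


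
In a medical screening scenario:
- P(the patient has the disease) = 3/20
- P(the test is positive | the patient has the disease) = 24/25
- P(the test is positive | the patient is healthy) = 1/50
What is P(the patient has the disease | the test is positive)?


Using Bayes' theorem:
P(A|B) = P(B|A)·P(A) / P(B)

P(the test is positive) = 24/25 × 3/20 + 1/50 × 17/20
= 18/125 + 17/1000 = 161/1000

P(the patient has the disease|the test is positive) = (18/125) / (161/1000) = 144/161

P(the patient has the disease|the test is positive) = 144/161 ≈ 89.44%


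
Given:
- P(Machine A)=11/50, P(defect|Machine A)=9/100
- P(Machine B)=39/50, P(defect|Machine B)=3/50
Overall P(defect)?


P(B) = Σ P(B|Aᵢ)×P(Aᵢ)
  9/100×11/50 = 99/5000
  3/50×39/50 = 117/2500
Sum = 333/5000

P(defect) = 333/5000 ≈ 6.66%


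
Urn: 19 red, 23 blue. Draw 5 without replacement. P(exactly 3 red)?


Hypergeometric: C(19,3)×C(23,2)/C(42,5)
= 969×253/850668 = 4301/14924

P(X=3) = 4301/14924 ≈ 28.82%


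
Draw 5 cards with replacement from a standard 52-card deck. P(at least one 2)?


P(not a 2) = 48/52 = 12/13
P(none in 5 draws) = (12/13)^5 = 248832/371293
P(≥1 2) = 1 - 248832/371293 = 122461/371293

P = 122461/371293 ≈ 32.98%


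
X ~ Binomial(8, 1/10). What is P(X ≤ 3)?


P(X ≤ 3) = Σ P(X=i) for i=0..3
P(X=0) = 43046721/100000000
P(X=1) = 4782969/12500000
P(X=2) = 3720087/25000000
P(X=3) = 413343/12500000
Sum = 19899513/20000000

P(X ≤ 3) = 19899513/20000000 ≈ 99.50%


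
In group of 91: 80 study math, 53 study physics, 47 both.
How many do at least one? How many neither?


|A∪B| = 80+53-47 = 86
Neither = 91-86 = 5

At least one: 86; Neither: 5


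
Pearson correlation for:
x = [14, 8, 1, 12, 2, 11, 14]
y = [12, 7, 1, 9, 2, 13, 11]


n=7, Σx=62, Σy=55, Σxy=634, Σx²=726, Σy²=569
r = (7×634 - 62×55)/√((7×726 - 62²)(7×569 - 55²))
= 1028/√(1238×958) = 1028/√1186004 ≈ 1028/1089.0381 ≈ 0.9440

r ≈ 0.9440


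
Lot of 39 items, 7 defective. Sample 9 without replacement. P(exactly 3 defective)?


Hypergeometric: C(7,3)×C(32,6)/C(39,9)
= 35×906192/211915132 = 255780/1708993

P(X=3) = 255780/1708993 ≈ 14.97%


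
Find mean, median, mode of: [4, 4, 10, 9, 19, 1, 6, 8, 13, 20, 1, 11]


Sorted: [1, 1, 4, 4, 6, 8, 9, 10, 11, 13, 19, 20]
Mean = 106/12 = 53/6
Median = 17/2
Freq: {4: 2, 10: 1, 9: 1, 19: 1, 1: 2, 6: 1, 8: 1, 13: 1, 20: 1, 11: 1}
Mode: [1, 4]

Mean=53/6, Median=17/2, Mode=[1, 4]


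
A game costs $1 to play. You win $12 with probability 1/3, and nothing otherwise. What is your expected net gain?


E[gain] = (12-1)×1/3 + (-1)×2/3
= 11/3 - 2/3 = 3

Expected net gain = $3 ≈ $3.00


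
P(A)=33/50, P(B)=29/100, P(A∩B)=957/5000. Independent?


P(A)×P(B) = 957/5000
P(A∩B) = 957/5000
Equal ✓ → Independent

Yes, independent


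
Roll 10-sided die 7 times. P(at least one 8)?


P(no 8)^7 = (9/10)^7 = 4782969/10000000
P(≥1) = 1 - 4782969/10000000 = 5217031/10000000

P = 5217031/10000000 ≈ 52.17%


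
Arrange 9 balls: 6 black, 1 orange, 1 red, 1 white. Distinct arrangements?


9!/(6!×1!×1!×1!) = 504

504


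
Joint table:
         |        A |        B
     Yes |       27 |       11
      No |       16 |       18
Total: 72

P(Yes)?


P(Yes) = (27+11)/72 = 38/72 = 19/36

P(Yes) = 19/36 ≈ 52.78%


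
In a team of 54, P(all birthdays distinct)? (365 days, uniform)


P(all different) = Π(365-i)/365 for i=0..53
= (365/365)×(364/365)×...×(312/365)
= 0.016123

P ≈ 0.0161 ≈ 1.61%


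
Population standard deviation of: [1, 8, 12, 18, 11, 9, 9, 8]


Mean = 76/8 = 19/2
  (1-19/2)²=289/4
  (8-19/2)²=9/4
  (12-19/2)²=25/4
  (18-19/2)²=289/4
  (11-19/2)²=9/4
  (9-19/2)²=1/4
  (9-19/2)²=1/4
  (8-19/2)²=9/4
Σ(x-μ)² = 158
σ² = 158/8 = 79/4

σ = √(79/4) ≈ 4.4441


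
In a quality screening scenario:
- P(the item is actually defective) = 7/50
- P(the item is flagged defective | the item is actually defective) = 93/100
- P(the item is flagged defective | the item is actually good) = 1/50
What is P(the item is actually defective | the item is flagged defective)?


Using Bayes' theorem:
P(A|B) = P(B|A)·P(A) / P(B)

P(the item is flagged defective) = 93/100 × 7/50 + 1/50 × 43/50
= 651/5000 + 43/2500 = 737/5000

P(the item is actually defective|the item is flagged defective) = (651/5000) / (737/5000) = 651/737

P(the item is actually defective|the item is flagged defective) = 651/737 ≈ 88.33%


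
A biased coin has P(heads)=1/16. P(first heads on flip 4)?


Geometric: P(X=4) = (1-p)^(k-1)×p = (15/16)^3×1/16 = 3375/65536

P(X=4) = 3375/65536 ≈ 5.15%


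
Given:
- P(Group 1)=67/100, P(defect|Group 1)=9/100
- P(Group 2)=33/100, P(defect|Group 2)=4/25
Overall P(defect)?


P(B) = Σ P(B|Aᵢ)×P(Aᵢ)
  9/100×67/100 = 603/10000
  4/25×33/100 = 33/625
Sum = 1131/10000

P(defect) = 1131/10000 ≈ 11.31%


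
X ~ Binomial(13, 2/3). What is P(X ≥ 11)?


P(X ≥ 11) = Σ P(X=i) for i=11..13
P(X=11) = 53248/531441
P(X=12) = 53248/1594323
P(X=13) = 8192/1594323
Sum = 8192/59049

P(X ≥ 11) = 8192/59049 ≈ 13.87%


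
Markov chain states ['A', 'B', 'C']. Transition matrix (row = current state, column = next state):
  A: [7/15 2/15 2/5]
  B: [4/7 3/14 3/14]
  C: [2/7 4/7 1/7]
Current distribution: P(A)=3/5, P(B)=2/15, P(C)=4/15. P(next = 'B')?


P(next=B) = Σᵢ P(now=i)×P(i→B)
= 3/5×2/15 + 2/15×3/14 + 4/15×4/7
= 2/25 + 1/35 + 16/105 = 137/525

P = 137/525 ≈ 0.2610


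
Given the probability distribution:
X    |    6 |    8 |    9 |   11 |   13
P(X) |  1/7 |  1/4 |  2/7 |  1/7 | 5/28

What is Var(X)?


E[X] = 261/28
E[X²] = 367/4
Var(X) = E[X²] - (E[X])² = 367/4 - 68121/784 = 3811/784

Var(X) = 3811/784 ≈ 4.8610


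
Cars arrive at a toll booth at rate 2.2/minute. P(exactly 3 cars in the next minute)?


Poisson(λ=2.2): P(X=3) = e^(-λ)×λ^k/k!
= e^(-2.2) × 2.2^3 / 3!
≈ 0.1108031584 × 10.648 / 6 ≈ 0.196639

P(X=3) ≈ 0.196639 ≈ 19.66%


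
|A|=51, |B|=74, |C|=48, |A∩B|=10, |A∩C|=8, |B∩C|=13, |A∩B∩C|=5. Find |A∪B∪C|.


|A∪B∪C| = 51+74+48-10-8-13+5 = 147

|A∪B∪C| = 147


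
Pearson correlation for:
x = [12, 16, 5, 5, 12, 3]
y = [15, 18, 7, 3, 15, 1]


n=6, Σx=53, Σy=59, Σxy=701, Σx²=603, Σy²=833
r = (6×701 - 53×59)/√((6×603 - 53²)(6×833 - 59²))
= 1079/√(809×1517) = 1079/√1227253 ≈ 1079/1107.8145 ≈ 0.9740

r ≈ 0.9740


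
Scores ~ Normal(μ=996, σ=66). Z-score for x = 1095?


z = (x - μ)/σ = (1095 - 996)/66 = 1.5

z = 1.5


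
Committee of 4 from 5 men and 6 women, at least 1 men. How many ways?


Count by #men:
  1M,3W: C(5,1)×C(6,3)=100
  2M,2W: C(5,2)×C(6,2)=150
  3M,1W: C(5,3)×C(6,1)=60
  4M,0W: C(5,4)×C(6,0)=5
Total = 315

315


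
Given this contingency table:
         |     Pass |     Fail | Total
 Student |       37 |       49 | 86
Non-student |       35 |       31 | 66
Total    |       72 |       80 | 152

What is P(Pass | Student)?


P(Pass | Student) = 37/(37+49) = 37/86

P(Pass|Student) = 37/86 ≈ 43.02%


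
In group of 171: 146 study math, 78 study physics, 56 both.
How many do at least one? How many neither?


|A∪B| = 146+78-56 = 168
Neither = 171-168 = 3

At least one: 168; Neither: 3


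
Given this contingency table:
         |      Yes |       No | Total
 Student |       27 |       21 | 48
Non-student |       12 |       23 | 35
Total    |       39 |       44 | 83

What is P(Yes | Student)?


P(Yes | Student) = 27/(27+21) = 27/48 = 9/16

P(Yes|Student) = 9/16 ≈ 56.25%


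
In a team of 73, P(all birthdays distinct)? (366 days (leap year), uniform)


P(all different) = Π(366-i)/366 for i=0..72
= (366/366)×(365/366)×...×(294/366)
= 0.000449

P ≈ 0.0004 ≈ 0.04%


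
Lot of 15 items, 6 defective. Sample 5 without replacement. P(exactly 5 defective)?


Hypergeometric: C(6,5)×C(9,0)/C(15,5)
= 6×1/3003 = 2/1001

P(X=5) = 2/1001 ≈ 0.20%


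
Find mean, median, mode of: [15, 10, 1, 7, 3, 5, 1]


Sorted: [1, 1, 3, 5, 7, 10, 15]
Mean = 42/7 = 6
Median = 5
Freq: {15: 1, 10: 1, 1: 2, 7: 1, 3: 1, 5: 1}
Mode: [1]

Mean=6, Median=5, Mode=1


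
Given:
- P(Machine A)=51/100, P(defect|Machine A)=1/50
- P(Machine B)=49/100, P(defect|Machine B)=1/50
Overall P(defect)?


P(B) = Σ P(B|Aᵢ)×P(Aᵢ)
  1/50×51/100 = 51/5000
  1/50×49/100 = 49/5000
Sum = 1/50

P(defect) = 1/50 ≈ 2.00%


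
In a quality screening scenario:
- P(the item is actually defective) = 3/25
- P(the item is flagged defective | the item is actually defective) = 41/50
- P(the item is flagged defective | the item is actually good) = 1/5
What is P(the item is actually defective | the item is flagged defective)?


Using Bayes' theorem:
P(A|B) = P(B|A)·P(A) / P(B)

P(the item is flagged defective) = 41/50 × 3/25 + 1/5 × 22/25
= 123/1250 + 22/125 = 343/1250

P(the item is actually defective|the item is flagged defective) = (123/1250) / (343/1250) = 123/343

P(the item is actually defective|the item is flagged defective) = 123/343 ≈ 35.86%


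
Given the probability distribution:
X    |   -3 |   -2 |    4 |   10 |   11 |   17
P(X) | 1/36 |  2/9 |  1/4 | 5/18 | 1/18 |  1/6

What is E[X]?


E[X] = Σ x·P(X=x)
= (-3)×(1/36) + (-2)×(2/9) + (4)×(1/4) + (10)×(5/18) + (11)×(1/18) + (17)×(1/6)
= 241/36

E[X] = 241/36


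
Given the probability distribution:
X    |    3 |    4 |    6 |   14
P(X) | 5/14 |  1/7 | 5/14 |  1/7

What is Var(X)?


E[X] = 81/14
E[X²] = 649/14
Var(X) = E[X²] - (E[X])² = 649/14 - 6561/196 = 2525/196

Var(X) = 2525/196 ≈ 12.8827


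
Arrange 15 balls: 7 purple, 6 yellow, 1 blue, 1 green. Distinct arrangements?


15!/(7!×6!×1!×1!) = 360360

360360


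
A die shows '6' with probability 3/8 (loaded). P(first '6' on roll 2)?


Geometric: P(X=2) = (1-p)^(k-1)×p = (5/8)^1×3/8 = 15/64

P(X=2) = 15/64 ≈ 23.44%


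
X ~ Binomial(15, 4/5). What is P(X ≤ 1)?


P(X ≤ 1) = Σ P(X=i) for i=0..1
P(X=0) = 1/30517578125
P(X=1) = 12/6103515625
Sum = 61/30517578125

P(X ≤ 1) = 61/30517578125 ≈ 0.00%


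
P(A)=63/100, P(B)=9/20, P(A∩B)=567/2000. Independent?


P(A)×P(B) = 567/2000
P(A∩B) = 567/2000
Equal ✓ → Independent

Yes, independent


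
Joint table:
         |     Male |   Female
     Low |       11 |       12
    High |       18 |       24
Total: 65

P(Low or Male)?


P(Low∨Male) = P(Low) + P(Male) - P(Low∧Male)
= (23 + 29 - 11)/65 = 41/65

P = 41/65 ≈ 63.08%


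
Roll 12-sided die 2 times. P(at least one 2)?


P(no 2)^2 = (11/12)^2 = 121/144
P(≥1) = 1 - 121/144 = 23/144

P = 23/144 ≈ 15.97%


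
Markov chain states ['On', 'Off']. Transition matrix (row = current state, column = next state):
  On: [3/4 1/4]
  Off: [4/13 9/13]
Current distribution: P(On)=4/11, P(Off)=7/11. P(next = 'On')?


P(next=On) = Σᵢ P(now=i)×P(i→On)
= 4/11×3/4 + 7/11×4/13
= 3/11 + 28/143 = 67/143

P = 67/143 ≈ 0.4685


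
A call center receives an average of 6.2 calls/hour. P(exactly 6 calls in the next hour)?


Poisson(λ=6.2): P(X=6) = e^(-λ)×λ^k/k!
= e^(-6.2) × 6.2^6 / 6!
≈ 0.002029430636 × 56800.235584 / 720 ≈ 0.160100

P(X=6) ≈ 0.160100 ≈ 16.01%


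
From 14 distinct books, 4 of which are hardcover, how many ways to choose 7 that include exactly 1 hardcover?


Choose 1 of the 4 hardcovers and 6 of the other 10 books:
C(4,1)×C(10,6) = 4×210 = 840

840


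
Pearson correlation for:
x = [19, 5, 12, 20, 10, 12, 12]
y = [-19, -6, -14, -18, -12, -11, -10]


n=7, Σx=90, Σy=-90, Σxy=-1291, Σx²=1318, Σy²=1282
r = (7×(-1291) - 90×(-90))/√((7×1318 - 90²)(7×1282 - (-90)²))
= -937/√(1126×874) = -937/√984124 ≈ -937/992.0302 ≈ -0.9445

r ≈ -0.9445


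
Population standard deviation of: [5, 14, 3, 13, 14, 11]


Mean = 60/6 = 10
  (5-10)²=25
  (14-10)²=16
  (3-10)²=49
  (13-10)²=9
  (14-10)²=16
  (11-10)²=1
Σ(x-μ)² = 116
σ² = 116/6 = 58/3

σ = √(58/3) ≈ 4.3970


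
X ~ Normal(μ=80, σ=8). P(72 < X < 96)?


z₁=(72-80)/8=-1.0, z₂=(96-80)/8=2.0
P = Φ(2.0) - Φ(-1.0) = 0.977250 - 0.158655 = 0.818595 ≈ 0.8186

P(72 < X < 96) ≈ 0.8186


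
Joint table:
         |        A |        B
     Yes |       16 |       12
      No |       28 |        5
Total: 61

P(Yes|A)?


P(Yes|A) = 16/(16+28) = 16/44 = 4/11

P = 4/11 ≈ 36.36%


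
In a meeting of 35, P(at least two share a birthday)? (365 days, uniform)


P(all different) = Π(365-i)/365 for i=0..34
= 0.185617
P(match) = 1 - 0.185617 = 0.814383

P ≈ 0.8144 ≈ 81.44%


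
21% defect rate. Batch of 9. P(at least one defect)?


P(all good) = (79/100)^9 = 119851595982618319/1000000000000000000
P(≥1 defect) = 880148404017381681/1000000000000000000

P = 880148404017381681/1000000000000000000 ≈ 88.01%


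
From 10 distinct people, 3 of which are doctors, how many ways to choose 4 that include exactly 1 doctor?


Choose 1 of the 3 doctors and 3 of the other 7 people:
C(3,1)×C(7,3) = 3×35 = 105

105


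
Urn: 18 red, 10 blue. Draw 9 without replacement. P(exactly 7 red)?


Hypergeometric: C(18,7)×C(10,2)/C(28,9)
= 31824×45/6906900 = 1836/8855

P(X=7) = 1836/8855 ≈ 20.73%


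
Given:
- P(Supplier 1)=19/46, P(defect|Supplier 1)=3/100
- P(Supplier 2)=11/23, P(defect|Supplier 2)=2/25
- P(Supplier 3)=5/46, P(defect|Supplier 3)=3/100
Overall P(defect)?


P(B) = Σ P(B|Aᵢ)×P(Aᵢ)
  3/100×19/46 = 57/4600
  2/25×11/23 = 22/575
  3/100×5/46 = 3/920
Sum = 31/575

P(defect) = 31/575 ≈ 5.39%


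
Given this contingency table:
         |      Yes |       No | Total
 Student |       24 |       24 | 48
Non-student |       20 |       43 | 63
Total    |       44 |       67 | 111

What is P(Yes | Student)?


P(Yes | Student) = 24/(24+24) = 24/48 = 1/2

P(Yes|Student) = 1/2 ≈ 50.00%


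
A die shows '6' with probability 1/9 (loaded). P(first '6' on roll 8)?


Geometric: P(X=8) = (1-p)^(k-1)×p = (8/9)^7×1/9 = 2097152/43046721

P(X=8) = 2097152/43046721 ≈ 4.87%


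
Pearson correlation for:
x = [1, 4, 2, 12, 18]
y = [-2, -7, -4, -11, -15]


n=5, Σx=37, Σy=-39, Σxy=-440, Σx²=489, Σy²=415
r = (5×(-440) - 37×(-39))/√((5×489 - 37²)(5×415 - (-39)²))
= -757/√(1076×554) = -757/√596104 ≈ -757/772.0777 ≈ -0.9805

r ≈ -0.9805


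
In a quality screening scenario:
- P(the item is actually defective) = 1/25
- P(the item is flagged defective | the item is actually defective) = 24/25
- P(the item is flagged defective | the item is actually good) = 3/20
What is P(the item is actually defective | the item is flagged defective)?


Using Bayes' theorem:
P(A|B) = P(B|A)·P(A) / P(B)

P(the item is flagged defective) = 24/25 × 1/25 + 3/20 × 24/25
= 24/625 + 18/125 = 114/625

P(the item is actually defective|the item is flagged defective) = (24/625) / (114/625) = 4/19

P(the item is actually defective|the item is flagged defective) = 4/19 ≈ 21.05%


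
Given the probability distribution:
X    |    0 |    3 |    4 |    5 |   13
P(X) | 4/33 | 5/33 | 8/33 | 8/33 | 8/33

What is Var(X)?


E[X] = 191/33
E[X²] = 575/11
Var(X) = E[X²] - (E[X])² = 575/11 - 36481/1089 = 20444/1089

Var(X) = 20444/1089 ≈ 18.7732


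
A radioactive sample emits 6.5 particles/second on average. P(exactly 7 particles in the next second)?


Poisson(λ=6.5): P(X=7) = e^(-λ)×λ^k/k!
= e^(-6.5) × 6.5^7 / 7!
≈ 0.001503439193 × 490222.789062 / 5040 ≈ 0.146234

P(X=7) ≈ 0.146234 ≈ 14.62%


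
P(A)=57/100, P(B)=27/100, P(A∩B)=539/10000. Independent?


P(A)×P(B) = 1539/10000
P(A∩B) = 539/10000
Not equal → NOT independent

No, not independent


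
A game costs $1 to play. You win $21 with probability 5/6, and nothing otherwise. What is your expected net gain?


E[gain] = (21-1)×5/6 + (-1)×1/6
= 50/3 - 1/6 = 33/2

Expected net gain = $33/2 ≈ $16.50


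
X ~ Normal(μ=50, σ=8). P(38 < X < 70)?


z₁=(38-50)/8=-1.5, z₂=(70-50)/8=2.5
P = Φ(2.5) - Φ(-1.5) = 0.993790 - 0.066807 = 0.926983 ≈ 0.9270

P(38 < X < 70) ≈ 0.9270


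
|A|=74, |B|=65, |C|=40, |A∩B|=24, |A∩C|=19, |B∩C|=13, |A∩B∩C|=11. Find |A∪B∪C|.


|A∪B∪C| = 74+65+40-24-19-13+11 = 134

|A∪B∪C| = 134


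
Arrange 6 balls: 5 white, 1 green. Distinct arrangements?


6!/(5!×1!) = 6

6


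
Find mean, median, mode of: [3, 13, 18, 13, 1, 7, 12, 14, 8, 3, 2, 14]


Sorted: [1, 2, 3, 3, 7, 8, 12, 13, 13, 14, 14, 18]
Mean = 108/12 = 9
Median = 10
Freq: {3: 2, 13: 2, 18: 1, 1: 1, 7: 1, 12: 1, 14: 2, 8: 1, 2: 1}
Mode: [3, 13, 14]

Mean=9, Median=10, Mode=[3, 13, 14]


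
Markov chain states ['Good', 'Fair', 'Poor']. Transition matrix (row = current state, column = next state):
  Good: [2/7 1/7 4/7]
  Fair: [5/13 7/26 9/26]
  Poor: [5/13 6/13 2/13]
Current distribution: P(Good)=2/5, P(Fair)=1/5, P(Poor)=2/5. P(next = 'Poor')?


P(next=Poor) = Σᵢ P(now=i)×P(i→Poor)
= 2/5×4/7 + 1/5×9/26 + 2/5×2/13
= 8/35 + 9/130 + 4/65 = 327/910

P = 327/910 ≈ 0.3593


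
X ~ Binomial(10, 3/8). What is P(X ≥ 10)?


P(X ≥ 10) = Σ P(X=i) for i=10..10
P(X=10) = 59049/1073741824
Sum = 59049/1073741824

P(X ≥ 10) = 59049/1073741824 ≈ 0.01%


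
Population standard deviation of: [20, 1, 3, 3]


Mean = 27/4
  (20-27/4)²=2809/16
  (1-27/4)²=529/16
  (3-27/4)²=225/16
  (3-27/4)²=225/16
Σ(x-μ)² = 947/4
σ² = (947/4)/4 = 947/16

σ = √(947/16) ≈ 7.6933


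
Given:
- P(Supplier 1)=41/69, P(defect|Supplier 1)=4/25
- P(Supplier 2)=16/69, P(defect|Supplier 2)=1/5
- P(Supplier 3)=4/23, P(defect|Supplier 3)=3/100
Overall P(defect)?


P(B) = Σ P(B|Aᵢ)×P(Aᵢ)
  4/25×41/69 = 164/1725
  1/5×16/69 = 16/345
  3/100×4/23 = 3/575
Sum = 11/75

P(defect) = 11/75 ≈ 14.67%


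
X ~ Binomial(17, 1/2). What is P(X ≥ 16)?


P(X ≥ 16) = Σ P(X=i) for i=16..17
P(X=16) = 17/131072
P(X=17) = 1/131072
Sum = 9/65536

P(X ≥ 16) = 9/65536 ≈ 0.01%


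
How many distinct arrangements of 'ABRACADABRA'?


Letters: 11, freq: {'A': 5, 'B': 2, 'R': 2, 'C': 1, 'D': 1}
11!/(5!×2!×2!×1!×1!) = 39916800/480 = 83160

83160


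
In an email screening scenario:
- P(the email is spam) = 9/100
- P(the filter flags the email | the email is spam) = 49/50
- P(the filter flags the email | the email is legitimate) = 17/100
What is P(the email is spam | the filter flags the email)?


Using Bayes' theorem:
P(A|B) = P(B|A)·P(A) / P(B)

P(the filter flags the email) = 49/50 × 9/100 + 17/100 × 91/100
= 441/5000 + 1547/10000 = 2429/10000

P(the email is spam|the filter flags the email) = (441/5000) / (2429/10000) = 126/347

P(the email is spam|the filter flags the email) = 126/347 ≈ 36.31%


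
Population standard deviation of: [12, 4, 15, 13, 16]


Mean = 60/5 = 12
  (12-12)²=0
  (4-12)²=64
  (15-12)²=9
  (13-12)²=1
  (16-12)²=16
Σ(x-μ)² = 90
σ² = 90/5 = 18

σ = √(18) ≈ 4.2426


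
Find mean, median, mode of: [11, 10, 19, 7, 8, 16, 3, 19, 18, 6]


Sorted: [3, 6, 7, 8, 10, 11, 16, 18, 19, 19]
Mean = 117/10
Median = 21/2
Freq: {11: 1, 10: 1, 19: 2, 7: 1, 8: 1, 16: 1, 3: 1, 18: 1, 6: 1}
Mode: [19]

Mean=117/10, Median=21/2, Mode=19


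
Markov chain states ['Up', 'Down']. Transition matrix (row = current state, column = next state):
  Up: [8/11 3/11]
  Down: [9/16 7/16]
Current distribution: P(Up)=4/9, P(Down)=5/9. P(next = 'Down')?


P(next=Down) = Σᵢ P(now=i)×P(i→Down)
= 4/9×3/11 + 5/9×7/16
= 4/33 + 35/144 = 577/1584

P = 577/1584 ≈ 0.3643


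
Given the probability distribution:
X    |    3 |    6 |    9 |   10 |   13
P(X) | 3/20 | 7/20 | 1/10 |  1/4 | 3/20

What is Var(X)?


E[X] = 79/10
E[X²] = 362/5
Var(X) = E[X²] - (E[X])² = 362/5 - 6241/100 = 999/100

Var(X) = 999/100 ≈ 9.9900


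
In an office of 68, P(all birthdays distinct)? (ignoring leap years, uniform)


P(all different) = Π(365-i)/365 for i=0..67
= (365/365)×(364/365)×...×(298/365)
= 0.001274

P ≈ 0.0013 ≈ 0.13%


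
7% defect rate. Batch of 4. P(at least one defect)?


P(all good) = (93/100)^4 = 74805201/100000000
P(≥1 defect) = 25194799/100000000

P = 25194799/100000000 ≈ 25.19%


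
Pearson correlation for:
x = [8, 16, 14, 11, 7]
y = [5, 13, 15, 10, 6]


n=5, Σx=56, Σy=49, Σxy=610, Σx²=686, Σy²=555
r = (5×610 - 56×49)/√((5×686 - 56²)(5×555 - 49²))
= 306/√(294×374) = 306/√109956 ≈ 306/331.5961 ≈ 0.9228

r ≈ 0.9228


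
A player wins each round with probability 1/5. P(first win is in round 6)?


Geometric: P(X=6) = (1-p)^(k-1)×p = (4/5)^5×1/5 = 1024/15625

P(X=6) = 1024/15625 ≈ 6.55%


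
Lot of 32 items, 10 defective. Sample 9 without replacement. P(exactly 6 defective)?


Hypergeometric: C(10,6)×C(22,3)/C(32,9)
= 210×1540/28048800 = 539/46748

P(X=6) = 539/46748 ≈ 1.15%


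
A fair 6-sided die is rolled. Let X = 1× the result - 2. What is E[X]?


E[die] = (1+6)/2 = 7/2
E[X] = 1×7/2 - 2 = 3/2

E[X] = 3/2


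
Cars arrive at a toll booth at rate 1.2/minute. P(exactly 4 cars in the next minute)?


Poisson(λ=1.2): P(X=4) = e^(-λ)×λ^k/k!
= e^(-1.2) × 1.2^4 / 4!
≈ 0.3011942119 × 2.0736 / 24 ≈ 0.026023

P(X=4) ≈ 0.026023 ≈ 2.60%


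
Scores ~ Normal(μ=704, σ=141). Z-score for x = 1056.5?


z = (x - μ)/σ = (1056.5 - 704)/141 = 2.5

z = 2.5


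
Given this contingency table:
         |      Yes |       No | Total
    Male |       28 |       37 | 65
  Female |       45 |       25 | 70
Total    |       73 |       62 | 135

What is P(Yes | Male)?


P(Yes | Male) = 28/(28+37) = 28/65

P(Yes|Male) = 28/65 ≈ 43.08%


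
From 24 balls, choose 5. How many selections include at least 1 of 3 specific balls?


Complement: C(24,5) - C(21,5) = 42504 - 20349 = 22155

22155


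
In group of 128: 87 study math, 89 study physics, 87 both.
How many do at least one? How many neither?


|A∪B| = 87+89-87 = 89
Neither = 128-89 = 39

At least one: 89; Neither: 39


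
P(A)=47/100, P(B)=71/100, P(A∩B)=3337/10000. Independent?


P(A)×P(B) = 3337/10000
P(A∩B) = 3337/10000
Equal ✓ → Independent

Yes, independent


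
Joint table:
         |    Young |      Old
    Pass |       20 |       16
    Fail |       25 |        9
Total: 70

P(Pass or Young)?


P(Pass∨Young) = P(Pass) + P(Young) - P(Pass∧Young)
= (36 + 45 - 20)/70 = 61/70

P = 61/70 ≈ 87.14%


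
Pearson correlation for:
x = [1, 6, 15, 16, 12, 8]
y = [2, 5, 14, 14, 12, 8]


n=6, Σx=58, Σy=55, Σxy=674, Σx²=726, Σy²=629
r = (6×674 - 58×55)/√((6×726 - 58²)(6×629 - 55²))
= 854/√(992×749) = 854/√743008 ≈ 854/861.9791 ≈ 0.9907

r ≈ 0.9907


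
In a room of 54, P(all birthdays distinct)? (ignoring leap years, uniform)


P(all different) = Π(365-i)/365 for i=0..53
= (365/365)×(364/365)×...×(312/365)
= 0.016123

P ≈ 0.0161 ≈ 1.61%


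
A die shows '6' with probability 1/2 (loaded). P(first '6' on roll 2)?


Geometric: P(X=2) = (1-p)^(k-1)×p = (1/2)^1×1/2 = 1/4

P(X=2) = 1/4 ≈ 25.00%


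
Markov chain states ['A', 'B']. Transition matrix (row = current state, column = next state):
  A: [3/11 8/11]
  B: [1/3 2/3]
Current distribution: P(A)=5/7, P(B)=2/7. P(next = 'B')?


P(next=B) = Σᵢ P(now=i)×P(i→B)
= 5/7×8/11 + 2/7×2/3
= 40/77 + 4/21 = 164/231

P = 164/231 ≈ 0.7100


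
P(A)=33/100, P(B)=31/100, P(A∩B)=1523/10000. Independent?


P(A)×P(B) = 1023/10000
P(A∩B) = 1523/10000
Not equal → NOT independent

No, not independent


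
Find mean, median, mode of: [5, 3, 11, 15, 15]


Sorted: [3, 5, 11, 15, 15]
Mean = 49/5
Median = 11
Freq: {5: 1, 3: 1, 11: 1, 15: 2}
Mode: [15]

Mean=49/5, Median=11, Mode=15


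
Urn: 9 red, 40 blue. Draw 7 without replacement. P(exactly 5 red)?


Hypergeometric: C(9,5)×C(40,2)/C(49,7)
= 126×780/85900584 = 585/511313

P(X=5) = 585/511313 ≈ 0.11%


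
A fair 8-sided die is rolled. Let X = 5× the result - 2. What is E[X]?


E[die] = (1+8)/2 = 9/2
E[X] = 5×9/2 - 2 = 41/2

E[X] = 41/2


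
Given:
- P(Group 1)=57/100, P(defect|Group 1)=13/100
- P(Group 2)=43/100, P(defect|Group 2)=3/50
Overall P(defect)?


P(B) = Σ P(B|Aᵢ)×P(Aᵢ)
  13/100×57/100 = 741/10000
  3/50×43/100 = 129/5000
Sum = 999/10000

P(defect) = 999/10000 ≈ 9.99%


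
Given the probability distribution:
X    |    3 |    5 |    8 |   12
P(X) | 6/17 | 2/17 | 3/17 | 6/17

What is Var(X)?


E[X] = 124/17
E[X²] = 1160/17
Var(X) = E[X²] - (E[X])² = 1160/17 - 15376/289 = 4344/289

Var(X) = 4344/289 ≈ 15.0311


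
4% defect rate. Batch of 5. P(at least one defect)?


P(all good) = (24/25)^5 = 7962624/9765625
P(≥1 defect) = 1803001/9765625

P = 1803001/9765625 ≈ 18.46%


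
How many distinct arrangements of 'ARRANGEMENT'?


Letters: 11, freq: {'A': 2, 'R': 2, 'N': 2, 'G': 1, 'E': 2, 'M': 1, 'T': 1}
11!/(2!×2!×2!×1!×2!×1!×1!) = 39916800/16 = 2494800

2494800


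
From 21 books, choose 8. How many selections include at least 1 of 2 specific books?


Complement: C(21,8) - C(19,8) = 203490 - 75582 = 127908

127908


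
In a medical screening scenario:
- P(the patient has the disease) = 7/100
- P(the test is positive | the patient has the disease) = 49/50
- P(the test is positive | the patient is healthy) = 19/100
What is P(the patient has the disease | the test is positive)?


Using Bayes' theorem:
P(A|B) = P(B|A)·P(A) / P(B)

P(the test is positive) = 49/50 × 7/100 + 19/100 × 93/100
= 343/5000 + 1767/10000 = 2453/10000

P(the patient has the disease|the test is positive) = (343/5000) / (2453/10000) = 686/2453

P(the patient has the disease|the test is positive) = 686/2453 ≈ 27.97%


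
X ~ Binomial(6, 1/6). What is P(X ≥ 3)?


P(X ≥ 3) = Σ P(X=i) for i=3..6
P(X=3) = 625/11664
P(X=4) = 125/15552
P(X=5) = 5/7776
P(X=6) = 1/46656
Sum = 1453/23328

P(X ≥ 3) = 1453/23328 ≈ 6.23%


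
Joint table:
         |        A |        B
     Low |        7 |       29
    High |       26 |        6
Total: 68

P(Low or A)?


P(Low∨A) = P(Low) + P(A) - P(Low∧A)
= (36 + 33 - 7)/68 = 62/68 = 31/34

P = 31/34 ≈ 91.18%


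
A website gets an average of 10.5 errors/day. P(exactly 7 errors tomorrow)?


Poisson(λ=10.5): P(X=7) = e^(-λ)×λ^k/k!
= e^(-10.5) × 10.5^7 / 7!
≈ 2.753644935e-05 × 14071004.2266 / 5040 ≈ 0.076878

P(X=7) ≈ 0.076878 ≈ 7.69%


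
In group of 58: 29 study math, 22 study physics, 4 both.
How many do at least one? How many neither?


|A∪B| = 29+22-4 = 47
Neither = 58-47 = 11

At least one: 47; Neither: 11


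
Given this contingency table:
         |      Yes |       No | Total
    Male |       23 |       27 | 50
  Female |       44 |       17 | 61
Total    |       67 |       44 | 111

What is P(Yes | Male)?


P(Yes | Male) = 23/(23+27) = 23/50

P(Yes|Male) = 23/50 ≈ 46.00%


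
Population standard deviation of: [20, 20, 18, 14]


Mean = 72/4 = 18
  (20-18)²=4
  (20-18)²=4
  (18-18)²=0
  (14-18)²=16
Σ(x-μ)² = 24
σ² = 24/4 = 6

σ = √(6) ≈ 2.4495


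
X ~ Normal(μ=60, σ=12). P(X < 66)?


z = (66-60)/12 = 0.5
P(Z < 0.5) = 0.6915

P(X < 66) ≈ 0.6915


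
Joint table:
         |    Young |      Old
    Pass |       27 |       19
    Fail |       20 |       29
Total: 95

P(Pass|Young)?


P(Pass|Young) = 27/(27+20) = 27/47

P = 27/47 ≈ 57.45%


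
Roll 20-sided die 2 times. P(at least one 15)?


P(no 15)^2 = (19/20)^2 = 361/400
P(≥1) = 1 - 361/400 = 39/400

P = 39/400 ≈ 9.75%


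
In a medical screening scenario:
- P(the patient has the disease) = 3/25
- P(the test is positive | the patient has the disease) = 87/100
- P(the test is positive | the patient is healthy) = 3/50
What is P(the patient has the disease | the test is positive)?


Using Bayes' theorem:
P(A|B) = P(B|A)·P(A) / P(B)

P(the test is positive) = 87/100 × 3/25 + 3/50 × 22/25
= 261/2500 + 33/625 = 393/2500

P(the patient has the disease|the test is positive) = (261/2500) / (393/2500) = 87/131

P(the patient has the disease|the test is positive) = 87/131 ≈ 66.41%


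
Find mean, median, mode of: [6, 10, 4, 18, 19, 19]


Sorted: [4, 6, 10, 18, 19, 19]
Mean = 76/6 = 38/3
Median = 14
Freq: {6: 1, 10: 1, 4: 1, 18: 1, 19: 2}
Mode: [19]

Mean=38/3, Median=14, Mode=19


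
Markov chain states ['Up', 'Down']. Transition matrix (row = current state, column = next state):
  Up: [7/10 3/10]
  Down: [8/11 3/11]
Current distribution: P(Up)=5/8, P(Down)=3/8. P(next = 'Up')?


P(next=Up) = Σᵢ P(now=i)×P(i→Up)
= 5/8×7/10 + 3/8×8/11
= 7/16 + 3/11 = 125/176

P = 125/176 ≈ 0.7102


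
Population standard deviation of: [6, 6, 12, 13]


Mean = 37/4
  (6-37/4)²=169/16
  (6-37/4)²=169/16
  (12-37/4)²=121/16
  (13-37/4)²=225/16
Σ(x-μ)² = 171/4
σ² = (171/4)/4 = 171/16

σ = √(171/16) ≈ 3.2692


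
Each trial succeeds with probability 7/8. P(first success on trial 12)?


Geometric: P(X=12) = (1-p)^(k-1)×p = (1/8)^11×7/8 = 7/68719476736

P(X=12) = 7/68719476736 ≈ 0.00%


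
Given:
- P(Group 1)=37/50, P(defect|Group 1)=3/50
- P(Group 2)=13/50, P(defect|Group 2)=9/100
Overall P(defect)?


P(B) = Σ P(B|Aᵢ)×P(Aᵢ)
  3/50×37/50 = 111/2500
  9/100×13/50 = 117/5000
Sum = 339/5000

P(defect) = 339/5000 ≈ 6.78%


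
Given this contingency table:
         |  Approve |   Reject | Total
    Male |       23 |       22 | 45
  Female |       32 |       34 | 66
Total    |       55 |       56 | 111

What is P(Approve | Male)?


P(Approve | Male) = 23/(23+22) = 23/45

P(Approve|Male) = 23/45 ≈ 51.11%


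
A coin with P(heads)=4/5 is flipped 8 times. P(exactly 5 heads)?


Binomial: P(X=5) = C(8,5)×p^5×(1-p)^3
= 56 × 1024/3125 × 1/125 = 57344/390625

P(X=5) = 57344/390625 ≈ 14.68%


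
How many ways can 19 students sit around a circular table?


Circular arrangements of 19 distinct objects: fix one position to break rotational symmetry.
(n-1)! = 18! = 6402373705728000

6402373705728000


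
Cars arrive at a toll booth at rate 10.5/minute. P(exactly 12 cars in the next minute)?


Poisson(λ=10.5): P(X=12) = e^(-λ)×λ^k/k!
= e^(-10.5) × 10.5^12 / 12!
≈ 2.753644935e-05 × 1.79585632602e+12 / 479001600 ≈ 0.103239

P(X=12) ≈ 0.103239 ≈ 10.32%


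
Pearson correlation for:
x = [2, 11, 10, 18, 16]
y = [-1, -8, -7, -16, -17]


n=5, Σx=57, Σy=-49, Σxy=-720, Σx²=805, Σy²=659
r = (5×(-720) - 57×(-49))/√((5×805 - 57²)(5×659 - (-49)²))
= -807/√(776×894) = -807/√693744 ≈ -807/832.9130 ≈ -0.9689

r ≈ -0.9689


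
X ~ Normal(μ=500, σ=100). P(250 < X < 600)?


z₁=(250-500)/100=-2.5, z₂=(600-500)/100=1.0
P = Φ(1.0) - Φ(-2.5) = 0.841345 - 0.006210 = 0.835135 ≈ 0.8351

P(250 < X < 600) ≈ 0.8351


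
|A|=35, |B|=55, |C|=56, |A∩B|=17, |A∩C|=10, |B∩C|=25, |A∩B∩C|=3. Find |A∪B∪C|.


|A∪B∪C| = 35+55+56-17-10-25+3 = 97

|A∪B∪C| = 97


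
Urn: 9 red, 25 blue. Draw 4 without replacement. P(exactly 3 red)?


Hypergeometric: C(9,3)×C(25,1)/C(34,4)
= 84×25/46376 = 525/11594

P(X=3) = 525/11594 ≈ 4.53%


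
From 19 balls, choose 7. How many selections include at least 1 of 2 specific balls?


Complement: C(19,7) - C(17,7) = 50388 - 19448 = 30940

30940


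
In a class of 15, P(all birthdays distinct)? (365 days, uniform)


P(all different) = Π(365-i)/365 for i=0..14
= (365/365)×(364/365)×...×(351/365)
= 0.747099

P ≈ 0.7471 ≈ 74.71%


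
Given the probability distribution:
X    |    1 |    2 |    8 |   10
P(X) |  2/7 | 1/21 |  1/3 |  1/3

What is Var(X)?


E[X] = 134/21
E[X²] = 386/7
Var(X) = E[X²] - (E[X])² = 386/7 - 17956/441 = 6362/441

Var(X) = 6362/441 ≈ 14.4263


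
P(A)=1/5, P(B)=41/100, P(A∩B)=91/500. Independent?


P(A)×P(B) = 41/500
P(A∩B) = 91/500
Not equal → NOT independent

No, not independent


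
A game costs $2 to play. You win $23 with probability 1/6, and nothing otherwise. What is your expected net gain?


E[gain] = (23-2)×1/6 + (-2)×5/6
= 7/2 - 5/3 = 11/6

Expected net gain = $11/6 ≈ $1.83


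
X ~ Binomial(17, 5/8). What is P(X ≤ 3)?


P(X ≤ 3) = Σ P(X=i) for i=0..3
P(X=0) = 129140163/2251799813685248
P(X=1) = 3658971285/2251799813685248
P(X=2) = 6098285475/281474976710656
P(X=3) = 50819045625/281474976710656
Sum = 57390845031/281474976710656

P(X ≤ 3) = 57390845031/281474976710656 ≈ 0.02%


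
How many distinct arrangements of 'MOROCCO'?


Letters: 7, freq: {'M': 1, 'O': 3, 'R': 1, 'C': 2}
7!/(1!×3!×1!×2!) = 5040/12 = 420

420


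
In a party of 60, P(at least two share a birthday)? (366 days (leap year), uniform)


P(all different) = Π(366-i)/366 for i=0..59
= 0.005966
P(match) = 1 - 0.005966 = 0.994034

P ≈ 0.9940 ≈ 99.40%


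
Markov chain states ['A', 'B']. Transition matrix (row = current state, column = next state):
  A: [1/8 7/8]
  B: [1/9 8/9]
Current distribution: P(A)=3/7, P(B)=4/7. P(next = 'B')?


P(next=B) = Σᵢ P(now=i)×P(i→B)
= 3/7×7/8 + 4/7×8/9
= 3/8 + 32/63 = 445/504

P = 445/504 ≈ 0.8829


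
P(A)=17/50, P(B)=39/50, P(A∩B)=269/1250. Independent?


P(A)×P(B) = 663/2500
P(A∩B) = 269/1250
Not equal → NOT independent

No, not independent


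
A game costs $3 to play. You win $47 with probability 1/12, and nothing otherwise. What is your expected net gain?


E[gain] = (47-3)×1/12 + (-3)×11/12
= 11/3 - 11/4 = 11/12

Expected net gain = $11/12 ≈ $0.92


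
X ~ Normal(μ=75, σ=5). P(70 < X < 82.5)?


z₁=(70-75)/5=-1.0, z₂=(82.5-75)/5=1.5
P = Φ(1.5) - Φ(-1.0) = 0.933193 - 0.158655 = 0.774538 ≈ 0.7745

P(70 < X < 82.5) ≈ 0.7745


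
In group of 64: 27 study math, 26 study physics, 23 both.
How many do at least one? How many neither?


|A∪B| = 27+26-23 = 30
Neither = 64-30 = 34

At least one: 30; Neither: 34


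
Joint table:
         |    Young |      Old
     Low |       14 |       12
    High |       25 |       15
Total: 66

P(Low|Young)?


P(Low|Young) = 14/(14+25) = 14/39

P = 14/39 ≈ 35.90%


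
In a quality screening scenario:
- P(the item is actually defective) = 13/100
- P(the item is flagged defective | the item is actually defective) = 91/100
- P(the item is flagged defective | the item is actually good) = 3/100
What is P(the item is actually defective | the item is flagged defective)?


Using Bayes' theorem:
P(A|B) = P(B|A)·P(A) / P(B)

P(the item is flagged defective) = 91/100 × 13/100 + 3/100 × 87/100
= 1183/10000 + 261/10000 = 361/2500

P(the item is actually defective|the item is flagged defective) = (1183/10000) / (361/2500) = 1183/1444

P(the item is actually defective|the item is flagged defective) = 1183/1444 ≈ 81.93%


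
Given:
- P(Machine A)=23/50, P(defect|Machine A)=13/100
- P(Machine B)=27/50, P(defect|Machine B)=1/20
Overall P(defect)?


P(B) = Σ P(B|Aᵢ)×P(Aᵢ)
  13/100×23/50 = 299/5000
  1/20×27/50 = 27/1000
Sum = 217/2500

P(defect) = 217/2500 ≈ 8.68%


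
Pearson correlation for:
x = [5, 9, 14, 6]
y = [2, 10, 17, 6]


n=4, Σx=34, Σy=35, Σxy=374, Σx²=338, Σy²=429
r = (4×374 - 34×35)/√((4×338 - 34²)(4×429 - 35²))
= 306/√(196×491) = 306/√96236 ≈ 306/310.2193 ≈ 0.9864

r ≈ 0.9864


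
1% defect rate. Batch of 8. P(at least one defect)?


P(all good) = (99/100)^8 = 9227446944279201/10000000000000000
P(≥1 defect) = 772553055720799/10000000000000000

P = 772553055720799/10000000000000000 ≈ 7.73%


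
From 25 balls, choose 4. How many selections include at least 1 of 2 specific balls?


Complement: C(25,4) - C(23,4) = 12650 - 8855 = 3795

3795


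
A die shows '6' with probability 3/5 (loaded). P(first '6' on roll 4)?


Geometric: P(X=4) = (1-p)^(k-1)×p = (2/5)^3×3/5 = 24/625

P(X=4) = 24/625 ≈ 3.84%


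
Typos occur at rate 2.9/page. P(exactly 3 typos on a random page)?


Poisson(λ=2.9): P(X=3) = e^(-λ)×λ^k/k!
= e^(-2.9) × 2.9^3 / 3!
≈ 0.05502322006 × 24.389 / 6 ≈ 0.223660

P(X=3) ≈ 0.223660 ≈ 22.37%


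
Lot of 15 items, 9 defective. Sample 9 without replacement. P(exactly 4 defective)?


Hypergeometric: C(9,4)×C(6,5)/C(15,9)
= 126×6/5005 = 108/715

P(X=4) = 108/715 ≈ 15.10%
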